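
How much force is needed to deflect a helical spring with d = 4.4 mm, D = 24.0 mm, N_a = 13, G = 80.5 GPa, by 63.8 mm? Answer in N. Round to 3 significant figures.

1340 N

k = Gd⁴/(8D³N_a) = (80.5×10³)(4.4⁴)/(8·24.0³·13) = 20.986 N/mm
F = k·δ = 20.986 × 63.8 = 1338.9 N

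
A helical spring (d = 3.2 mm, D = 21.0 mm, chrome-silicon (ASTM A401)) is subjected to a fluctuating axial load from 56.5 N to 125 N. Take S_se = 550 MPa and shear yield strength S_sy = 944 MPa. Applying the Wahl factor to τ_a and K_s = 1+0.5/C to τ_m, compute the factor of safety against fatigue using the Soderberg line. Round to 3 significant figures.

C = D/d = 21.0/3.2 = 6.5625; K_W = (4C−1)/(4C−4)+0.615/C = 1.2285; K_s = 1+0.5/C = 1.0762
F_a = (F_max−F_min)/2 = 34.25 N; F_m = (F_max+F_min)/2 = 90.75 N
τ_a = K_W·8F_aD/(πd³) = 1.2285 × 55.895 = 68.669 MPa
τ_m = K_s·8F_mD/(πd³) = 1.0762 × 148.1 = 159.38 MPa
Soderberg: 1/n_f = τ_a/S_se + τ_m/S_sy = 68.669/550 + 159.38/944 = 0.12485 + 0.16884 = 0.29369
n_f = 1/0.29369 = 3.405

3.40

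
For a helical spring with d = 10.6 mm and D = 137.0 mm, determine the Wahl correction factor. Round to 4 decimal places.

C = D/d = 137.0/10.6 = 12.9245
K_W = (4C−1)/(4C−4) + 0.615/C = 50.698/47.698 + 0.0476 = 1.1105

1.1105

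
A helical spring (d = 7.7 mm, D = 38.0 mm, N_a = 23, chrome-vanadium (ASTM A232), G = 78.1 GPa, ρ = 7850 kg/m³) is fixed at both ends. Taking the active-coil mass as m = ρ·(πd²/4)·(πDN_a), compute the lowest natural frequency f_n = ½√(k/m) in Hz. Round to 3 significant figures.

k = Gd⁴/(8D³N_a) = (78.1×10³)(7.7⁴)/(8·38.0³·23) = 27.192 N/mm = 27192 N/m
Wire length L = πDN_a = π·38.0·23 = 2745.8 mm
m = ρ·(πd²/4)·L = 7850 × 46.566×10⁻⁶ m² × 2.7458 m = 1.0037 kg
f_n = ½√(k/m) = 0.5·√(27192/1.0037) = 0.5·√(27092) = 82.298 Hz

82.3 Hz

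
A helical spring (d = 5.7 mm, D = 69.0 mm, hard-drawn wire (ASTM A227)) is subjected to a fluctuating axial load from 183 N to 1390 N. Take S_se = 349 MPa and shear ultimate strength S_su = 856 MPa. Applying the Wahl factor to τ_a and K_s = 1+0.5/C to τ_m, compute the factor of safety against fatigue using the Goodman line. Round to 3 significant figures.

C = D/d = 69.0/5.7 = 12.1053; K_W = (4C−1)/(4C−4)+0.615/C = 1.1183; K_s = 1+0.5/C = 1.0413
F_a = (F_max−F_min)/2 = 603.5 N; F_m = (F_max+F_min)/2 = 786.5 N
τ_a = K_W·8F_aD/(πd³) = 1.1183 × 572.59 = 640.35 MPa
τ_m = K_s·8F_mD/(πd³) = 1.0413 × 746.21 = 777.04 MPa
Goodman: 1/n_f = τ_a/S_se + τ_m/S_su = 640.35/349 + 777.04/856 = 1.83481 + 0.90775 = 2.7426
n_f = 1/2.7426 = 0.3646

0.365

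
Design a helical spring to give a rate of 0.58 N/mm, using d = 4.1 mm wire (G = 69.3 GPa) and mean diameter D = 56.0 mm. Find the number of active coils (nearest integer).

24

N_a = Gd⁴/(8D³k) = (69.3×10³ × 4.1⁴)/(8 × 56.0³ × 0.58)
    = 1.95825e+07 / 814858 = 24.03 → 24 coils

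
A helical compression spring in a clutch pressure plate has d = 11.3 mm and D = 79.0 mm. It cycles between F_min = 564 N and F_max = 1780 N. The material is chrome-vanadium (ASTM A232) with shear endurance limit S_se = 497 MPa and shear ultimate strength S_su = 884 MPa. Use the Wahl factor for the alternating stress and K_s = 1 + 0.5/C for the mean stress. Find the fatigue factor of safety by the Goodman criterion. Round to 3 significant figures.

2.47

C = D/d = 79.0/11.3 = 6.9912; K_W = (4C−1)/(4C−4)+0.615/C = 1.2132; K_s = 1+0.5/C = 1.0715
F_a = (F_max−F_min)/2 = 608 N; F_m = (F_max+F_min)/2 = 1172 N
τ_a = K_W·8F_aD/(πd³) = 1.2132 × 84.769 = 102.84 MPa
τ_m = K_s·8F_mD/(πd³) = 1.0715 × 163.4 = 175.09 MPa
Goodman: 1/n_f = τ_a/S_se + τ_m/S_su = 102.84/497 + 175.09/884 = 0.20692 + 0.19806 = 0.40498
n_f = 1/0.40498 = 2.469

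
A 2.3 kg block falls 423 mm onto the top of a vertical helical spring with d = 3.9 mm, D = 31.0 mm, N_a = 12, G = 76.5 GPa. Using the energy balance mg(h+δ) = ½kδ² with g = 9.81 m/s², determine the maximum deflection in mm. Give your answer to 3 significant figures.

k = Gd⁴/(8D³N_a) = (76.5×10³)(3.9⁴)/(8·31.0³·12) = 6.1882 N/mm
W = mg = 2.3 × 9.81 = 22.563 N
½kδ² − Wδ − Wh = 0 → δ = (W + √(W² + 2kWh))/k
δ = (22.563 + √(509.09 + 118122))/6.1882 = (22.563 + 344.43)/6.1882 = 59.305 mm

59.3 mm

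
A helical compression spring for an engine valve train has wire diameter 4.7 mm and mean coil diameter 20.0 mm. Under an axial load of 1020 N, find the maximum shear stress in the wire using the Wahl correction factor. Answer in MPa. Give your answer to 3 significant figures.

Spring index C = D/d = 20.0/4.7 = 4.2553
K_W = (4C−1)/(4C−4) + 0.615/C = 16.021/13.021 + 0.1445 = 1.3749
τ₀ = 8FD/(πd³) = 8·1020·20.0/(π·4.7³) = 163200/326.17 = 500.35 MPa
τ_max = K·τ₀ = 1.3749 × 500.35 = 687.94 MPa

688 MPa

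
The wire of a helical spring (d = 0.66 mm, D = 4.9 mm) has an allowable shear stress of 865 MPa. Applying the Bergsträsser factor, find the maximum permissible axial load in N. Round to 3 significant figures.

C = D/d = 4.9/0.66 = 7.4242
K_B = (4C+2)/(4C−3) = 31.697/26.697 = 1.1873
τ_max = K·8FD/(πd³) → F_max = τ_allow·πd³/(8DK)
F_max = 865·π·0.66³/(8·4.9·1.1873) = 781.26/46.542 = 16.786 N

16.8 N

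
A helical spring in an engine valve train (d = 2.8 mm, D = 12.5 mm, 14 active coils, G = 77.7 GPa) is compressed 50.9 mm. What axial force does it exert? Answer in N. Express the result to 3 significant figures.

1110 N

k = Gd⁴/(8D³N_a) = (77.7×10³)(2.8⁴)/(8·12.5³·14) = 21.833 N/mm
F = k·δ = 21.833 × 50.9 = 1111.3 N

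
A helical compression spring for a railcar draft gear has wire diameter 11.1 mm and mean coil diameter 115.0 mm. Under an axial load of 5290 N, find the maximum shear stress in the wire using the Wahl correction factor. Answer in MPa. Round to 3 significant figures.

Spring index C = D/d = 115.0/11.1 = 10.3604
K_W = (4C−1)/(4C−4) + 0.615/C = 40.441/37.441 + 0.0594 = 1.1395
τ₀ = 8FD/(πd³) = 8·5290·115.0/(π·11.1³) = 4.8668e+06/4296.5 = 1132.7 MPa
τ_max = K·τ₀ = 1.1395 × 1132.7 = 1290.7 MPa

1290 MPa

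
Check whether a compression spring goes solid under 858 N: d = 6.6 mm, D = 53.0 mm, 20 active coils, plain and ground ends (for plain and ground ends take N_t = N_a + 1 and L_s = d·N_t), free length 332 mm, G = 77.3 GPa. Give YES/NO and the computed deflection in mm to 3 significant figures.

NO, δ = 139 mm

k = Gd⁴/(8D³N_a) = (77.3×10³)(6.6⁴)/(8·53.0³·20) = 6.1575 N/mm
N_t = 21; L_s = 6.6·21 = 138.6 mm; δ_solid = L₀ − L_s = 332 − 138.6 = 193.4 mm
δ = F/k = 858/6.1575 = 139.34 mm
δ < δ_solid → spring does not go solid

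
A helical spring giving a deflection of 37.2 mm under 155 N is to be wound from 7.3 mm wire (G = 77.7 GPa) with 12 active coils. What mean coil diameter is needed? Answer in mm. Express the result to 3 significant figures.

Required rate k = F/δ = 155/37.2 = 4.1667 N/mm
D = (Gd⁴/(8N_a·k))^(1/3) = (77.7×10³·7.3⁴/(8·12·4.1667))^(1/3)
  = (551636)^(1/3) = 82.0133 mm

82.0 mm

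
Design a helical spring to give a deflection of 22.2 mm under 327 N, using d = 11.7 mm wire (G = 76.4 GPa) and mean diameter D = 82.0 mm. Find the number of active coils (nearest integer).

22

Required rate k = F/δ = 327/22.2 = 14.73 N/mm
N_a = Gd⁴/(8D³k) = (76.4×10³ × 11.7⁴)/(8 × 82.0³ × 14.73)
    = 1.43165e+09 / 6.4972e+07 = 22.03 → 22 coils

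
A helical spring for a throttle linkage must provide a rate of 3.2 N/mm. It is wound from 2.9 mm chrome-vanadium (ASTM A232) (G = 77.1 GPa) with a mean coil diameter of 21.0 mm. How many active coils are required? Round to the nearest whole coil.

23

N_a = Gd⁴/(8D³k) = (77.1×10³ × 2.9⁴)/(8 × 21.0³ × 3.2)
    = 5.45314e+06 / 237082 = 23 → 23 coils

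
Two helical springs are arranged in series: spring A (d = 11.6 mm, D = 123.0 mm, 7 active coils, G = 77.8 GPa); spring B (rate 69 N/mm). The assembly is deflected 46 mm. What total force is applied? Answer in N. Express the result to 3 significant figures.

520 N

k_A = Gd⁴/(8D³N_a) = (77.8×10³)(11.6⁴)/(8·123.0³·7) = 13.518 N/mm
Series: 1/k_eq = 1/13.518 + 1/69 = 0.088469; k_eq = 11.303 N/mm
F = k_eq·δ = 11.303·46 = 519.96 N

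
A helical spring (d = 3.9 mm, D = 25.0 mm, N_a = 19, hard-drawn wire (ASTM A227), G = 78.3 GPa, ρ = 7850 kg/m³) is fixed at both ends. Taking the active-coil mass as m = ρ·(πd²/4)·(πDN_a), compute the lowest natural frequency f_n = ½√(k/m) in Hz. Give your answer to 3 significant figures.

k = Gd⁴/(8D³N_a) = (78.3×10³)(3.9⁴)/(8·25.0³·19) = 7.627 N/mm = 7627 N/m
Wire length L = πDN_a = π·25.0·19 = 1492.3 mm
m = ρ·(πd²/4)·L = 7850 × 11.946×10⁻⁶ m² × 1.4923 m = 0.13994 kg
f_n = ½√(k/m) = 0.5·√(7627/0.13994) = 0.5·√(54503) = 116.73 Hz

117 Hz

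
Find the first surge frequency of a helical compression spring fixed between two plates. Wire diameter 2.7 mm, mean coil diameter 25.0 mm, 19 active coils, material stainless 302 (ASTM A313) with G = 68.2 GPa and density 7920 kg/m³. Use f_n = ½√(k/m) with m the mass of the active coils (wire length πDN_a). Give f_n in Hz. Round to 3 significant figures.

75.1 Hz

k = Gd⁴/(8D³N_a) = (68.2×10³)(2.7⁴)/(8·25.0³·19) = 1.5261 N/mm = 1526.1 N/m
Wire length L = πDN_a = π·25.0·19 = 1492.3 mm
m = ρ·(πd²/4)·L = 7920 × 5.7256×10⁻⁶ m² × 1.4923 m = 0.067668 kg
f_n = ½√(k/m) = 0.5·√(1526.1/0.067668) = 0.5·√(22552) = 75.087 Hz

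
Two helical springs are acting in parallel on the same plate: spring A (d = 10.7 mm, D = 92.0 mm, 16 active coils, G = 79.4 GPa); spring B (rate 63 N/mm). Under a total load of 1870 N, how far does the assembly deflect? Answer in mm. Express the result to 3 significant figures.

25.5 mm

k_A = Gd⁴/(8D³N_a) = (79.4×10³)(10.7⁴)/(8·92.0³·16) = 10.442 N/mm
Parallel: k_eq = 10.442 + 63 = 73.442 N/mm
δ = F/k_eq = 1870/73.442 = 25.462 mm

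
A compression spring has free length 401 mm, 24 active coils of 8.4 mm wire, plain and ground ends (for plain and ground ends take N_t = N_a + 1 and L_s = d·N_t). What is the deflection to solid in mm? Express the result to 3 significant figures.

191 mm

N_t = 25; L_s = 8.4·25 = 210 mm
δ_solid = L₀ − L_s = 401 − 210 = 191 mm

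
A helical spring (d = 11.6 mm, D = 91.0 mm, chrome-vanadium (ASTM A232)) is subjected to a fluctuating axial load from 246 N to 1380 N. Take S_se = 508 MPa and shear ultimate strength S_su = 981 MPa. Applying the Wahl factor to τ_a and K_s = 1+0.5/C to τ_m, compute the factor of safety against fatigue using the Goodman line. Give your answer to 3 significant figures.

C = D/d = 91.0/11.6 = 7.8448; K_W = (4C−1)/(4C−4)+0.615/C = 1.1880; K_s = 1+0.5/C = 1.0637
F_a = (F_max−F_min)/2 = 567 N; F_m = (F_max+F_min)/2 = 813 N
τ_a = K_W·8F_aD/(πd³) = 1.1880 × 84.176 = 99.999 MPa
τ_m = K_s·8F_mD/(πd³) = 1.0637 × 120.7 = 128.39 MPa
Goodman: 1/n_f = τ_a/S_se + τ_m/S_su = 99.999/508 + 128.39/981 = 0.19685 + 0.13088 = 0.32773
n_f = 1/0.32773 = 3.051

3.05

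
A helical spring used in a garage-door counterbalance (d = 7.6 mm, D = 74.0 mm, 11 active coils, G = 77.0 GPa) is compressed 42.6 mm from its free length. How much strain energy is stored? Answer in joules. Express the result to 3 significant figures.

6.54 J

k = Gd⁴/(8D³N_a) = (77.0×10³)(7.6⁴)/(8·74.0³·11) = 7.2039 N/mm
U = ½kδ² = 0.5 × 7.2039 × 42.6² = 6536.7 N·mm = 6.5367 J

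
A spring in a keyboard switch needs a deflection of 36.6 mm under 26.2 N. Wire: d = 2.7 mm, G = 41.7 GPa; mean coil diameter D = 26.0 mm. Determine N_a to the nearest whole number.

Required rate k = F/δ = 26.2/36.6 = 0.71585 N/mm
N_a = Gd⁴/(8D³k) = (41.7×10³ × 2.7⁴)/(8 × 26.0³ × 0.71585)
    = 2.21611e+06 / 100654 = 22.02 → 22 coils

22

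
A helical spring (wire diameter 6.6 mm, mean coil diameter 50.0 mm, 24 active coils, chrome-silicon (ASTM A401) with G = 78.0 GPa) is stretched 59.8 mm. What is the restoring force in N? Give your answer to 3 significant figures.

369 N

k = Gd⁴/(8D³N_a) = (78.0×10³)(6.6⁴)/(8·50.0³·24) = 6.1668 N/mm
F = k·δ = 6.1668 × 59.8 = 368.77 N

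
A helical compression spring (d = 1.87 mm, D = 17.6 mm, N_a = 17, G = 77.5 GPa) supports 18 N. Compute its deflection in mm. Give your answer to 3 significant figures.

k = Gd⁴/(8D³N_a) = (77.5×10³)(1.87⁴)/(8·17.6³·17) = 1.2782 N/mm
δ = F/k = 18 / 1.2782 = 14.083 mm

14.1 mm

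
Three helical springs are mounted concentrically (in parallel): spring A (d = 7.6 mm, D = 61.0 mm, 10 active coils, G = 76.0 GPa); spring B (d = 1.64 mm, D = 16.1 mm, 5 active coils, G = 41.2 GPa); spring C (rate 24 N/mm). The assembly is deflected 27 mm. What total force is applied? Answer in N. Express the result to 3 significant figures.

1070 N

k_A = Gd⁴/(8D³N_a) = (76.0×10³)(7.6⁴)/(8·61.0³·10) = 13.963 N/mm
k_B = Gd⁴/(8D³N_a) = (41.2×10³)(1.64⁴)/(8·16.1³·5) = 1.7854 N/mm
Parallel: k_eq = 13.963 + 1.7854 + 24 = 39.749 N/mm
F = k_eq·δ = 39.749·27 = 1073.2 N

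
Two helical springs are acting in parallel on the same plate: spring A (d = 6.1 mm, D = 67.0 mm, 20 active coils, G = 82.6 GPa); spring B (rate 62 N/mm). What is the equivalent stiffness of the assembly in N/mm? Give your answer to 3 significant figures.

64.4 N/mm

k_A = Gd⁴/(8D³N_a) = (82.6×10³)(6.1⁴)/(8·67.0³·20) = 2.3766 N/mm
Parallel: k_eq = 2.3766 + 62 = 64.377 N/mm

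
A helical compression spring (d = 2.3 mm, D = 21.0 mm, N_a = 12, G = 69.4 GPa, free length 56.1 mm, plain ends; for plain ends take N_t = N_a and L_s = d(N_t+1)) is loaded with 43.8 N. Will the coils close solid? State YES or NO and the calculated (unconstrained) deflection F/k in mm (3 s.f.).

k = Gd⁴/(8D³N_a) = (69.4×10³)(2.3⁴)/(8·21.0³·12) = 2.1844 N/mm
N_t = 12; L_s = 2.3·13 = 29.9 mm; δ_solid = L₀ − L_s = 56.1 − 29.9 = 26.2 mm
δ = F/k = 43.8/2.1844 = 20.051 mm
δ < δ_solid → spring does not go solid

NO, δ = 20.1 mm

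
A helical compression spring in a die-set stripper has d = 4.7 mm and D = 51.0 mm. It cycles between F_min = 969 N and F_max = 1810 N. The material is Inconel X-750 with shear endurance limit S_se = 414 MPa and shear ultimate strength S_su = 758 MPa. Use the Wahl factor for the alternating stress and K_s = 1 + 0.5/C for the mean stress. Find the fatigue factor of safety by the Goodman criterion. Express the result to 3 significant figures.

C = D/d = 51.0/4.7 = 10.8511; K_W = (4C−1)/(4C−4)+0.615/C = 1.1328; K_s = 1+0.5/C = 1.0461
F_a = (F_max−F_min)/2 = 420.5 N; F_m = (F_max+F_min)/2 = 1389.5 N
τ_a = K_W·8F_aD/(πd³) = 1.1328 × 526 = 595.85 MPa
τ_m = K_s·8F_mD/(πd³) = 1.0461 × 1738.1 = 1818.2 MPa
Goodman: 1/n_f = τ_a/S_se + τ_m/S_su = 595.85/414 + 1818.2/758 = 1.43926 + 2.39867 = 3.8379
n_f = 1/3.8379 = 0.2606

0.261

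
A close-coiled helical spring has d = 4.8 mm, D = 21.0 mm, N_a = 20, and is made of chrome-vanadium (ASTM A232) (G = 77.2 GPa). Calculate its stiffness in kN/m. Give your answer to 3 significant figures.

27.7 kN/m

k = Gd⁴/(8D³N_a) = (77.2×10³ × 4.8⁴) / (8 × 21.0³ × 20)
  = 4.0981e+07 / 1.48176e+06 = 27.657 N/mm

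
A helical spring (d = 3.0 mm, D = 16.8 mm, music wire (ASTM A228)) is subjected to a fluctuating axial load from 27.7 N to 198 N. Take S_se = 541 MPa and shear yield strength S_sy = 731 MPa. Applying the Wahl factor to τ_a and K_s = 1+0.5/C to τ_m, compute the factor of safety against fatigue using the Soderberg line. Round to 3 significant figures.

1.71

C = D/d = 16.8/3.0 = 5.6000; K_W = (4C−1)/(4C−4)+0.615/C = 1.2729; K_s = 1+0.5/C = 1.0893
F_a = (F_max−F_min)/2 = 85.15 N; F_m = (F_max+F_min)/2 = 112.85 N
τ_a = K_W·8F_aD/(πd³) = 1.2729 × 134.92 = 171.73 MPa
τ_m = K_s·8F_mD/(πd³) = 1.0893 × 178.81 = 194.77 MPa
Soderberg: 1/n_f = τ_a/S_se + τ_m/S_sy = 171.73/541 + 194.77/731 = 0.31744 + 0.26645 = 0.58388
n_f = 1/0.58388 = 1.713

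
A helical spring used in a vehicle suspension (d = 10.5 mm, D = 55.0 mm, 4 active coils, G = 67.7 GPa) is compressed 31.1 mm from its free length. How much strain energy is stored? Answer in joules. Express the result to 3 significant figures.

74.7 J

k = Gd⁴/(8D³N_a) = (67.7×10³)(10.5⁴)/(8·55.0³·4) = 154.56 N/mm
U = ½kδ² = 0.5 × 154.56 × 31.1² = 74748 N·mm = 74.748 J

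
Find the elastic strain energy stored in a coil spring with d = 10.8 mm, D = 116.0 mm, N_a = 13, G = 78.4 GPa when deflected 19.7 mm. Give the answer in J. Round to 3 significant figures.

1.27 J

k = Gd⁴/(8D³N_a) = (78.4×10³)(10.8⁴)/(8·116.0³·13) = 6.5706 N/mm
U = ½kδ² = 0.5 × 6.5706 × 19.7² = 1275 N·mm = 1.275 J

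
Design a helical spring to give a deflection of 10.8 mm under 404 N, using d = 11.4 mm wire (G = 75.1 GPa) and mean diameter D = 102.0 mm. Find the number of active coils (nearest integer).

4

Required rate k = F/δ = 404/10.8 = 37.407 N/mm
N_a = Gd⁴/(8D³k) = (75.1×10³ × 11.4⁴)/(8 × 102.0³ × 37.407)
    = 1.26841e+09 / 3.17576e+08 = 3.994 → 4 coils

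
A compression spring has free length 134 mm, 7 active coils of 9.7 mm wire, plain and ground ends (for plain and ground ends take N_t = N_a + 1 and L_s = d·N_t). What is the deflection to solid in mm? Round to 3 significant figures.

N_t = 8; L_s = 9.7·8 = 77.6 mm
δ_solid = L₀ − L_s = 134 − 77.6 = 56.4 mm

56.4 mm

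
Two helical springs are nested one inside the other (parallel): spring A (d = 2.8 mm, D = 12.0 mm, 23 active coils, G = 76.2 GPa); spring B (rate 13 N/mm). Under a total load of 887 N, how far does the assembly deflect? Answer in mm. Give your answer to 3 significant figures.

k_A = Gd⁴/(8D³N_a) = (76.2×10³)(2.8⁴)/(8·12.0³·23) = 14.731 N/mm
Parallel: k_eq = 14.731 + 13 = 27.731 N/mm
δ = F/k_eq = 887/27.731 = 31.986 mm

32.0 mm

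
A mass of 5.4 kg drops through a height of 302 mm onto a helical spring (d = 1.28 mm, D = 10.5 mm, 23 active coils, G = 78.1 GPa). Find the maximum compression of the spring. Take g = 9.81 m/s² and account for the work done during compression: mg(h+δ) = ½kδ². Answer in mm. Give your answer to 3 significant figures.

242 mm

k = Gd⁴/(8D³N_a) = (78.1×10³)(1.28⁴)/(8·10.5³·23) = 0.98425 N/mm
W = mg = 5.4 × 9.81 = 52.974 N
½kδ² − Wδ − Wh = 0 → δ = (W + √(W² + 2kWh))/k
δ = (52.974 + √(2806.2 + 31492.3))/0.98425 = (52.974 + 185.2)/0.98425 = 241.98 mm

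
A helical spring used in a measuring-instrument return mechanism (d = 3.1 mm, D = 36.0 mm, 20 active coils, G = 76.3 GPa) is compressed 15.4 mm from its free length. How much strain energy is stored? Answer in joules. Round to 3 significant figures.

0.112 J

k = Gd⁴/(8D³N_a) = (76.3×10³)(3.1⁴)/(8·36.0³·20) = 0.94394 N/mm
U = ½kδ² = 0.5 × 0.94394 × 15.4² = 111.93 N·mm = 0.11193 J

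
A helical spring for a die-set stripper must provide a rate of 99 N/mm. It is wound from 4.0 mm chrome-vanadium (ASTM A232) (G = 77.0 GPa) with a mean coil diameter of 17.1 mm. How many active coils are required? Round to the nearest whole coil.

N_a = Gd⁴/(8D³k) = (77.0×10³ × 4.0⁴)/(8 × 17.1³ × 99)
    = 1.9712e+07 / 3.96017e+06 = 4.978 → 5 coils

5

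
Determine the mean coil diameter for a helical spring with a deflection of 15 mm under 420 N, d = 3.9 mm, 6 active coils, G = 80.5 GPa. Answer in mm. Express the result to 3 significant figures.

Required rate k = F/δ = 420/15 = 28 N/mm
D = (Gd⁴/(8N_a·k))^(1/3) = (80.5×10³·3.9⁴/(8·6·28))^(1/3)
  = (13856.5)^(1/3) = 24.0188 mm

24.0 mm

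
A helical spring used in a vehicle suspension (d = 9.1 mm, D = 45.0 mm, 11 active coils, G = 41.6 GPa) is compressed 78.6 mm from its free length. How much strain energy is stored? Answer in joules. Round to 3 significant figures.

110 J

k = Gd⁴/(8D³N_a) = (41.6×10³)(9.1⁴)/(8·45.0³·11) = 35.574 N/mm
U = ½kδ² = 0.5 × 35.574 × 78.6² = 1.0989e+05 N·mm = 109.89 J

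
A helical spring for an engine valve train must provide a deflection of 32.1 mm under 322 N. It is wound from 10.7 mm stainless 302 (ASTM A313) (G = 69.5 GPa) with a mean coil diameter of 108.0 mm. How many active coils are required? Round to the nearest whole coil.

Required rate k = F/δ = 322/32.1 = 10.031 N/mm
N_a = Gd⁴/(8D³k) = (69.5×10³ × 10.7⁴)/(8 × 108.0³ × 10.031)
    = 9.11003e+08 / 1.01091e+08 = 9.012 → 9 coils

9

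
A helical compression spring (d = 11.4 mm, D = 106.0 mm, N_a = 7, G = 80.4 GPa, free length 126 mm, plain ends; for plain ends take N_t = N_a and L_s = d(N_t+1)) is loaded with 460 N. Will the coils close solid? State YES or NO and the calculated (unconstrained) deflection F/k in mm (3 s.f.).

NO, δ = 22.6 mm

k = Gd⁴/(8D³N_a) = (80.4×10³)(11.4⁴)/(8·106.0³·7) = 20.36 N/mm
N_t = 7; L_s = 11.4·8 = 91.2 mm; δ_solid = L₀ − L_s = 126 − 91.2 = 34.8 mm
δ = F/k = 460/20.36 = 22.594 mm
δ < δ_solid → spring does not go solid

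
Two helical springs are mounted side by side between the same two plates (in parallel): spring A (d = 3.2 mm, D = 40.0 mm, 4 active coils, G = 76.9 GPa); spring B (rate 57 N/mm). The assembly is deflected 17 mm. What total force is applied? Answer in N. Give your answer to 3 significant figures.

1040 N

k_A = Gd⁴/(8D³N_a) = (76.9×10³)(3.2⁴)/(8·40.0³·4) = 3.9373 N/mm
Parallel: k_eq = 3.9373 + 57 = 60.937 N/mm
F = k_eq·δ = 60.937·17 = 1035.9 N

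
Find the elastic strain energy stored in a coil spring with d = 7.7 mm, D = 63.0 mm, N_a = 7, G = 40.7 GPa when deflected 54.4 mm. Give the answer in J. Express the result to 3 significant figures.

15.1 J

k = Gd⁴/(8D³N_a) = (40.7×10³)(7.7⁴)/(8·63.0³·7) = 10.218 N/mm
U = ½kδ² = 0.5 × 10.218 × 54.4² = 15119 N·mm = 15.119 J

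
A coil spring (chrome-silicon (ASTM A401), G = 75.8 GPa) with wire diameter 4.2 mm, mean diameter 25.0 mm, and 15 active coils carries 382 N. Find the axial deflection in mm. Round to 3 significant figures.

k = Gd⁴/(8D³N_a) = (75.8×10³)(4.2⁴)/(8·25.0³·15) = 12.58 N/mm
δ = F/k = 382 / 12.58 = 30.367 mm

30.4 mm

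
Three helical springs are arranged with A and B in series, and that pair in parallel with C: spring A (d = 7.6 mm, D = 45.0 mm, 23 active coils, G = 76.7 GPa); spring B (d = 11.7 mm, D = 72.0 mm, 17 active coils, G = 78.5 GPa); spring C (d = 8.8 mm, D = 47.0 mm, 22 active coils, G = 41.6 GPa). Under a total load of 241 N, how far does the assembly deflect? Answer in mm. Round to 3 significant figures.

10.2 mm

k_A = Gd⁴/(8D³N_a) = (76.7×10³)(7.6⁴)/(8·45.0³·23) = 15.261 N/mm
k_B = Gd⁴/(8D³N_a) = (78.5×10³)(11.7⁴)/(8·72.0³·17) = 28.979 N/mm
k_C = Gd⁴/(8D³N_a) = (41.6×10³)(8.8⁴)/(8·47.0³·22) = 13.653 N/mm
Springs A,B series: k_AB = 1/(1/15.261+1/28.979) = 9.9967 N/mm; parallel with C: k_eq = 9.9967+13.653 = 23.649 N/mm
δ = F/k_eq = 241/23.649 = 10.191 mm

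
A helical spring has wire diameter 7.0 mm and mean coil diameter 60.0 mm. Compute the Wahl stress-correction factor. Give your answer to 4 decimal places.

1.1708

C = D/d = 60.0/7.0 = 8.5714
K_W = (4C−1)/(4C−4) + 0.615/C = 33.286/30.286 + 0.0717 = 1.1708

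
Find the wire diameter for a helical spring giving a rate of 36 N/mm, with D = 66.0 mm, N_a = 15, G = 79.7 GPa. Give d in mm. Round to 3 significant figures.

d = (8D³N_a·k / G)^(1/4) = (8·66.0³·15·36 / (79.7×10³))^0.25
  = (15583)^0.25 = 11.1729 mm

11.2 mm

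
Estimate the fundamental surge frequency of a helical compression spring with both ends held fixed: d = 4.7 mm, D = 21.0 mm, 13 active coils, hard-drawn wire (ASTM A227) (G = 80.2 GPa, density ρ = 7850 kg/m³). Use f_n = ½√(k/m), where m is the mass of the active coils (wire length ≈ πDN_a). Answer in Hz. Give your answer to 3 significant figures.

295 Hz

k = Gd⁴/(8D³N_a) = (80.2×10³)(4.7⁴)/(8·21.0³·13) = 40.633 N/mm = 40633 N/m
Wire length L = πDN_a = π·21.0·13 = 857.65 mm
m = ρ·(πd²/4)·L = 7850 × 17.349×10⁻⁶ m² × 0.85765 m = 0.11681 kg
f_n = ½√(k/m) = 0.5·√(40633/0.11681) = 0.5·√(3.4786e+05) = 294.9 Hz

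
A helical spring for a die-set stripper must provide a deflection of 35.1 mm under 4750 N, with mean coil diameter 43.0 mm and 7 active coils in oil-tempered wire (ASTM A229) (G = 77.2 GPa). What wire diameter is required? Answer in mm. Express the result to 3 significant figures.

Required rate k = F/δ = 4750/35.1 = 135.33 N/mm
d = (8D³N_a·k / G)^(1/4) = (8·43.0³·7·135.33 / (77.2×10³))^0.25
  = (7804.8)^0.25 = 9.3992 mm

9.40 mm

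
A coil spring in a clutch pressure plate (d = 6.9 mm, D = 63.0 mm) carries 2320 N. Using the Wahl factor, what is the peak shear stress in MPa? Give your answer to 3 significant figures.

1310 MPa

Spring index C = D/d = 63.0/6.9 = 9.1304
K_W = (4C−1)/(4C−4) + 0.615/C = 35.522/32.522 + 0.0674 = 1.1596
τ₀ = 8FD/(πd³) = 8·2320·63.0/(π·6.9³) = 1.16928e+06/1032 = 1133 MPa
τ_max = K·τ₀ = 1.1596 × 1133 = 1313.8 MPa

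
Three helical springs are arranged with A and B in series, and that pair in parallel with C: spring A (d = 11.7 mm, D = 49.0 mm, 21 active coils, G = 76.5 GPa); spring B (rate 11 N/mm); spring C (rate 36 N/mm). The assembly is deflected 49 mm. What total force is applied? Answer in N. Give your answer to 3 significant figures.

k_A = Gd⁴/(8D³N_a) = (76.5×10³)(11.7⁴)/(8·49.0³·21) = 72.528 N/mm
Springs A,B series: k_AB = 1/(1/72.528+1/11) = 9.5514 N/mm; parallel with C: k_eq = 9.5514+36 = 45.551 N/mm
F = k_eq·δ = 45.551·49 = 2232 N

2230 N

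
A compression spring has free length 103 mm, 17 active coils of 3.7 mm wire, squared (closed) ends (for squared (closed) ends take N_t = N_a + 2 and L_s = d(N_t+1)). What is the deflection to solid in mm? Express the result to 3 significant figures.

29.0 mm

N_t = 19; L_s = 3.7·20 = 74 mm
δ_solid = L₀ − L_s = 103 − 74 = 29 mm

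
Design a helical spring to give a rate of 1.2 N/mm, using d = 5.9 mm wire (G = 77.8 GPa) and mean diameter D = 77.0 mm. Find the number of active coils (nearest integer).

22

N_a = Gd⁴/(8D³k) = (77.8×10³ × 5.9⁴)/(8 × 77.0³ × 1.2)
    = 9.42731e+07 / 4.38272e+06 = 21.51 → 22 coils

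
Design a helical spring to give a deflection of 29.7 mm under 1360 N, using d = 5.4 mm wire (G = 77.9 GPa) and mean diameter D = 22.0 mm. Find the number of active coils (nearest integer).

17

Required rate k = F/δ = 1360/29.7 = 45.791 N/mm
N_a = Gd⁴/(8D³k) = (77.9×10³ × 5.4⁴)/(8 × 22.0³ × 45.791)
    = 6.62388e+07 / 3.90068e+06 = 16.98 → 17 coils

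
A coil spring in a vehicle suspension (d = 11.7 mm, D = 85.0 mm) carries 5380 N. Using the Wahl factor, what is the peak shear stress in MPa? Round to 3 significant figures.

876 MPa

Spring index C = D/d = 85.0/11.7 = 7.2650
K_W = (4C−1)/(4C−4) + 0.615/C = 28.060/25.060 + 0.0847 = 1.2044
τ₀ = 8FD/(πd³) = 8·5380·85.0/(π·11.7³) = 3.6584e+06/5031.6 = 727.08 MPa
τ_max = K·τ₀ = 1.2044 × 727.08 = 875.67 MPa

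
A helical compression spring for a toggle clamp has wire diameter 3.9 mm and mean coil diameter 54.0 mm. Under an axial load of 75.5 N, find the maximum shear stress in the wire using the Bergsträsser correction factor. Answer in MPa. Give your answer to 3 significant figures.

Spring index C = D/d = 54.0/3.9 = 13.8462
K_B = (4C+2)/(4C−3) = 57.385/52.385 = 1.0954
τ₀ = 8FD/(πd³) = 8·75.5·54.0/(π·3.9³) = 32616/186.36 = 175.02 MPa
τ_max = K·τ₀ = 1.0954 × 175.02 = 191.72 MPa

192 MPa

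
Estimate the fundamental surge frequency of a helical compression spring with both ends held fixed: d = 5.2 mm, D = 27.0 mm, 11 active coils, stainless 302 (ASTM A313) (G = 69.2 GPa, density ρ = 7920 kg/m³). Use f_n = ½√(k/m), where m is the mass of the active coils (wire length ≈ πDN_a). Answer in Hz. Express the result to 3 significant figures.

k = Gd⁴/(8D³N_a) = (69.2×10³)(5.2⁴)/(8·27.0³·11) = 29.211 N/mm = 29211 N/m
Wire length L = πDN_a = π·27.0·11 = 933.05 mm
m = ρ·(πd²/4)·L = 7920 × 21.237×10⁻⁶ m² × 0.93305 m = 0.15694 kg
f_n = ½√(k/m) = 0.5·√(29211/0.15694) = 0.5·√(1.8613e+05) = 215.71 Hz

216 Hz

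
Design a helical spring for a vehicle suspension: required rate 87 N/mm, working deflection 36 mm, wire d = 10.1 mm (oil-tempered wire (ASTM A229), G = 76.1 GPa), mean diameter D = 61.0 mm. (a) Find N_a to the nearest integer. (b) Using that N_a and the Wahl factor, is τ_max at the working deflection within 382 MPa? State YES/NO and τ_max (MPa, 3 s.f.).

N_a = Gd⁴/(8D³k) = (76.1×10³)(10.1⁴)/(8·61.0³·87) = 5.013 → N_a = 5
Actual rate k = Gd⁴/(8D³·5) = 87.221 N/mm
Working load F = kδ = 87.221·36 = 3140 N
C = 61.0/10.1 = 6.0396; K_W = (4C−1)/(4C−4)+0.615/C = 1.2506
τ_max = K_W·8FD/(πd³) = 1.2506·473.4 = 592.06 MPa
τ_max > 382 MPa → exceeds allowable

(a) 5 coils; (b) NO, τ_max = 592 MPa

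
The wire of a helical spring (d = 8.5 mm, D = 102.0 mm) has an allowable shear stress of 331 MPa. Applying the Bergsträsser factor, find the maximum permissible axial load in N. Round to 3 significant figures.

704 N

C = D/d = 102.0/8.5 = 12.0000
K_B = (4C+2)/(4C−3) = 50.000/45.000 = 1.1111
τ_max = K·8FD/(πd³) → F_max = τ_allow·πd³/(8DK)
F_max = 331·π·8.5³/(8·102.0·1.1111) = 6.3861e+05/906.67 = 704.35 N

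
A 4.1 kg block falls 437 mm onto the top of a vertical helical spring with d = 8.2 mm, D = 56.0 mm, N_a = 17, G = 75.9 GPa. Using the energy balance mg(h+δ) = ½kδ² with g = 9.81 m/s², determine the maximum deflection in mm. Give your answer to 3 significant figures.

52.3 mm

k = Gd⁴/(8D³N_a) = (75.9×10³)(8.2⁴)/(8·56.0³·17) = 14.368 N/mm
W = mg = 4.1 × 9.81 = 40.221 N
½kδ² − Wδ − Wh = 0 → δ = (W + √(W² + 2kWh))/k
δ = (40.221 + √(1617.7 + 505078))/14.368 = (40.221 + 711.83)/14.368 = 52.342 mm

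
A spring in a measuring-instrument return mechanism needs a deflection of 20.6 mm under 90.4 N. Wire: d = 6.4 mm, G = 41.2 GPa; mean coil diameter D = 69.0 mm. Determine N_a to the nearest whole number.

Required rate k = F/δ = 90.4/20.6 = 4.3883 N/mm
N_a = Gd⁴/(8D³k) = (41.2×10³ × 6.4⁴)/(8 × 69.0³ × 4.3883)
    = 6.91221e+07 / 1.15329e+07 = 5.993 → 6 coils

6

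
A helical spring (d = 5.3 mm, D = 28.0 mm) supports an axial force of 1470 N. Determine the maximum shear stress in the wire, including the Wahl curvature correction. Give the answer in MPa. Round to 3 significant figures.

909 MPa

Spring index C = D/d = 28.0/5.3 = 5.2830
K_W = (4C−1)/(4C−4) + 0.615/C = 20.132/17.132 + 0.1164 = 1.2915
τ₀ = 8FD/(πd³) = 8·1470·28.0/(π·5.3³) = 329280/467.71 = 704.02 MPa
τ_max = K·τ₀ = 1.2915 × 704.02 = 909.26 MPa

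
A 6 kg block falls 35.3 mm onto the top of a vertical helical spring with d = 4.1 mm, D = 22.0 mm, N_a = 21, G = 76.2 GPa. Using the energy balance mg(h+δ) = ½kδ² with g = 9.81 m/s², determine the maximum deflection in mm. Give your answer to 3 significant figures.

24.1 mm

k = Gd⁴/(8D³N_a) = (76.2×10³)(4.1⁴)/(8·22.0³·21) = 12.037 N/mm
W = mg = 6 × 9.81 = 58.86 N
½kδ² − Wδ − Wh = 0 → δ = (W + √(W² + 2kWh))/k
δ = (58.86 + √(3464.5 + 50019.3))/12.037 = (58.86 + 231.27)/12.037 = 24.103 mm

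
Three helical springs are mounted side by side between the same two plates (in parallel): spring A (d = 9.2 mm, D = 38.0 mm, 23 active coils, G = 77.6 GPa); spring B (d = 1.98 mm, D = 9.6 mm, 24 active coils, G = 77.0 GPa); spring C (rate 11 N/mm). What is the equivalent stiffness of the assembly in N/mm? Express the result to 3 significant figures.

73.0 N/mm

k_A = Gd⁴/(8D³N_a) = (77.6×10³)(9.2⁴)/(8·38.0³·23) = 55.061 N/mm
k_B = Gd⁴/(8D³N_a) = (77.0×10³)(1.98⁴)/(8·9.6³·24) = 6.9669 N/mm
Parallel: k_eq = 55.061 + 6.9669 + 11 = 73.028 N/mm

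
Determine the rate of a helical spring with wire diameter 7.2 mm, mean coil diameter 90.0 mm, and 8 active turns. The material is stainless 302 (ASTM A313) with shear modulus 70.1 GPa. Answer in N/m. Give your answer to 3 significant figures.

4040 N/m

k = Gd⁴/(8D³N_a) = (70.1×10³ × 7.2⁴) / (8 × 90.0³ × 8)
  = 1.88386e+08 / 4.6656e+07 = 4.0378 N/mm = 4037.8 N/m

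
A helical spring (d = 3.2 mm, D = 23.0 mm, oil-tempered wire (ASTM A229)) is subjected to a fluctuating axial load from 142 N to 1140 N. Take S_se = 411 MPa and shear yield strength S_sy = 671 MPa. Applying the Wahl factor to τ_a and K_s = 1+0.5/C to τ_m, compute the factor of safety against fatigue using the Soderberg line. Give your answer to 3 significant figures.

0.225

C = D/d = 23.0/3.2 = 7.1875; K_W = (4C−1)/(4C−4)+0.615/C = 1.2068; K_s = 1+0.5/C = 1.0696
F_a = (F_max−F_min)/2 = 499 N; F_m = (F_max+F_min)/2 = 641 N
τ_a = K_W·8F_aD/(πd³) = 1.2068 × 891.9 = 1076.3 MPa
τ_m = K_s·8F_mD/(πd³) = 1.0696 × 1145.7 = 1225.4 MPa
Soderberg: 1/n_f = τ_a/S_se + τ_m/S_sy = 1076.3/411 + 1225.4/671 = 2.61881 + 1.82625 = 4.4451
n_f = 1/4.4451 = 0.225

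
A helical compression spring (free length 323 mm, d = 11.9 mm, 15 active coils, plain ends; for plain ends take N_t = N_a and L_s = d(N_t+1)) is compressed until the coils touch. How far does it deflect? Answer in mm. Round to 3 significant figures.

N_t = 15; L_s = 11.9·16 = 190.4 mm
δ_solid = L₀ − L_s = 323 − 190.4 = 132.6 mm

133 mm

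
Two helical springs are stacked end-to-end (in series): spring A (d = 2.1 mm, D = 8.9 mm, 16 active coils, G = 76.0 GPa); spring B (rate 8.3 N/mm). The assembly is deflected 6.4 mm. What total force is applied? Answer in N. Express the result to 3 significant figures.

k_A = Gd⁴/(8D³N_a) = (76.0×10³)(2.1⁴)/(8·8.9³·16) = 16.38 N/mm
Series: 1/k_eq = 1/16.38 + 1/8.3 = 0.18153; k_eq = 5.5087 N/mm
F = k_eq·δ = 5.5087·6.4 = 35.255 N

35.3 N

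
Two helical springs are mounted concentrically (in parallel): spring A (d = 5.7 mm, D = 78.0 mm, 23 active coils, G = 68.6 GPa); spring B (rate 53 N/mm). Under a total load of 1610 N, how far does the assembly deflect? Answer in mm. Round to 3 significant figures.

k_A = Gd⁴/(8D³N_a) = (68.6×10³)(5.7⁴)/(8·78.0³·23) = 0.82932 N/mm
Parallel: k_eq = 0.82932 + 53 = 53.829 N/mm
δ = F/k_eq = 1610/53.829 = 29.909 mm

29.9 mm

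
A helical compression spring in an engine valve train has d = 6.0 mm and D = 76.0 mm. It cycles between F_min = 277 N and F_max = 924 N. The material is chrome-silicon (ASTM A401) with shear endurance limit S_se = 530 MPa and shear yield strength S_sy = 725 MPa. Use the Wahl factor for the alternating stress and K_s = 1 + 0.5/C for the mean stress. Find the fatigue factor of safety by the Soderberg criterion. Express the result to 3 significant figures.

0.725

C = D/d = 76.0/6.0 = 12.6667; K_W = (4C−1)/(4C−4)+0.615/C = 1.1128; K_s = 1+0.5/C = 1.0395
F_a = (F_max−F_min)/2 = 323.5 N; F_m = (F_max+F_min)/2 = 600.5 N
τ_a = K_W·8F_aD/(πd³) = 1.1128 × 289.85 = 322.56 MPa
τ_m = K_s·8F_mD/(πd³) = 1.0395 × 538.04 = 559.28 MPa
Soderberg: 1/n_f = τ_a/S_se + τ_m/S_sy = 322.56/530 + 559.28/725 = 0.60860 + 0.77142 = 1.38
n_f = 1/1.38 = 0.7246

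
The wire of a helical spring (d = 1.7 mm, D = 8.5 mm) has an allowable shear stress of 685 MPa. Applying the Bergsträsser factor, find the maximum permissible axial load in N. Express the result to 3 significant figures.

120 N

C = D/d = 8.5/1.7 = 5.0000
K_B = (4C+2)/(4C−3) = 22.000/17.000 = 1.2941
τ_max = K·8FD/(πd³) → F_max = τ_allow·πd³/(8DK)
F_max = 685·π·1.7³/(8·8.5·1.2941) = 10573/88 = 120.14 N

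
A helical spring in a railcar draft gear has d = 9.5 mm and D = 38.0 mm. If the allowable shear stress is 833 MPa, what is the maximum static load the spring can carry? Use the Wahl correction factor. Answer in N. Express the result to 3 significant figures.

5260 N

C = D/d = 38.0/9.5 = 4.0000
K_W = (4C−1)/(4C−4) + 0.615/C = 15.000/12.000 + 0.1537 = 1.4038
τ_max = K·8FD/(πd³) → F_max = τ_allow·πd³/(8DK)
F_max = 833·π·9.5³/(8·38.0·1.4038) = 2.2437e+06/426.74 = 5257.8 N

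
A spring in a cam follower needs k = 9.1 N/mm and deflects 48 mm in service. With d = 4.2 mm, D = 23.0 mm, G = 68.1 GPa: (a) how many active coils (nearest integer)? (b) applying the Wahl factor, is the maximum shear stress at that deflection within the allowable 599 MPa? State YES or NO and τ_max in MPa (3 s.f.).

N_a = Gd⁴/(8D³k) = (68.1×10³)(4.2⁴)/(8·23.0³·9.1) = 23.92 → N_a = 24
Actual rate k = Gd⁴/(8D³·24) = 9.0711 N/mm
Working load F = kδ = 9.0711·48 = 435.41 N
C = 23.0/4.2 = 5.4762; K_W = (4C−1)/(4C−4)+0.615/C = 1.2799
τ_max = K_W·8FD/(πd³) = 1.2799·344.21 = 440.54 MPa
τ_max ≤ 599 MPa → acceptable

(a) 24 coils; (b) YES, τ_max = 441 MPa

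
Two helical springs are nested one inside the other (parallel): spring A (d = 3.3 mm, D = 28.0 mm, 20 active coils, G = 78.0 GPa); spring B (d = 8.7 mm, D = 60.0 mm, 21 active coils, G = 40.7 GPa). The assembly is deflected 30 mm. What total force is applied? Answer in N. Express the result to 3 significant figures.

k_A = Gd⁴/(8D³N_a) = (78.0×10³)(3.3⁴)/(8·28.0³·20) = 2.6336 N/mm
k_B = Gd⁴/(8D³N_a) = (40.7×10³)(8.7⁴)/(8·60.0³·21) = 6.4255 N/mm
Parallel: k_eq = 2.6336 + 6.4255 = 9.0592 N/mm
F = k_eq·δ = 9.0592·30 = 271.77 N

272 N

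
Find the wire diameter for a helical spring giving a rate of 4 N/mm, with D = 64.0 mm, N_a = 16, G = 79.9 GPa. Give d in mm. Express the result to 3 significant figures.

d = (8D³N_a·k / G)^(1/4) = (8·64.0³·16·4 / (79.9×10³))^0.25
  = (1679.8)^0.25 = 6.4020 mm

6.40 mm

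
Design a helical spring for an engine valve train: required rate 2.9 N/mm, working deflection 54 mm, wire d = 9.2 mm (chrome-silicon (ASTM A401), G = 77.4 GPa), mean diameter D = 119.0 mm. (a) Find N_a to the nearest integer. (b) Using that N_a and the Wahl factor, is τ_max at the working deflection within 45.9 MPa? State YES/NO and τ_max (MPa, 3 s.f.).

(a) 14 coils; (b) NO, τ_max = 68.6 MPa

N_a = Gd⁴/(8D³k) = (77.4×10³)(9.2⁴)/(8·119.0³·2.9) = 14.18 → N_a = 14
Actual rate k = Gd⁴/(8D³·14) = 2.9379 N/mm
Working load F = kδ = 2.9379·54 = 158.65 N
C = 119.0/9.2 = 12.9348; K_W = (4C−1)/(4C−4)+0.615/C = 1.1104
τ_max = K_W·8FD/(πd³) = 1.1104·61.738 = 68.553 MPa
τ_max > 45.9 MPa → exceeds allowable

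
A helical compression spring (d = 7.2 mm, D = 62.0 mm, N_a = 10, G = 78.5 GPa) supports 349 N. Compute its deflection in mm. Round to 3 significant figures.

k = Gd⁴/(8D³N_a) = (78.5×10³)(7.2⁴)/(8·62.0³·10) = 11.065 N/mm
δ = F/k = 349 / 11.065 = 31.542 mm

31.5 mm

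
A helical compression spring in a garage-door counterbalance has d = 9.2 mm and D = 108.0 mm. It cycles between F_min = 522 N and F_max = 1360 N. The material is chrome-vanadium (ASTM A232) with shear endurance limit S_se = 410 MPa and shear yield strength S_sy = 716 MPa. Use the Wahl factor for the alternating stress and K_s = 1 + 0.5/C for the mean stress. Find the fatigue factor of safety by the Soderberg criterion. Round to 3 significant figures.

C = D/d = 108.0/9.2 = 11.7391; K_W = (4C−1)/(4C−4)+0.615/C = 1.1222; K_s = 1+0.5/C = 1.0426
F_a = (F_max−F_min)/2 = 419 N; F_m = (F_max+F_min)/2 = 941 N
τ_a = K_W·8F_aD/(πd³) = 1.1222 × 147.98 = 166.07 MPa
τ_m = K_s·8F_mD/(πd³) = 1.0426 × 332.35 = 346.5 MPa
Soderberg: 1/n_f = τ_a/S_se + τ_m/S_sy = 166.07/410 + 346.5/716 = 0.40505 + 0.48394 = 0.88899
n_f = 1/0.88899 = 1.125

1.12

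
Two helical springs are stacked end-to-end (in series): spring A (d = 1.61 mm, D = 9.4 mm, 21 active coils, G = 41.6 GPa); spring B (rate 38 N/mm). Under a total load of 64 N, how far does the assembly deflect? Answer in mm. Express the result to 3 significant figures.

33.6 mm

k_A = Gd⁴/(8D³N_a) = (41.6×10³)(1.61⁴)/(8·9.4³·21) = 2.0031 N/mm
Series: 1/k_eq = 1/2.0031 + 1/38 = 0.52554; k_eq = 1.9028 N/mm
δ = F/k_eq = 64/1.9028 = 33.635 mm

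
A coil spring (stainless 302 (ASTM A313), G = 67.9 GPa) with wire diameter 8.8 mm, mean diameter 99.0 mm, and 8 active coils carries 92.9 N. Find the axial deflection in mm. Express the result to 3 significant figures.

k = Gd⁴/(8D³N_a) = (67.9×10³)(8.8⁴)/(8·99.0³·8) = 6.5571 N/mm
δ = F/k = 92.9 / 6.5571 = 14.168 mm

14.2 mm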